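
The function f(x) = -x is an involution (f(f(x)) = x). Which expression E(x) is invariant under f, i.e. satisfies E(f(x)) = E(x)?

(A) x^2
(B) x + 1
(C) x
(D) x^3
A

Replace x by f(x) = -x in each option and simplify. As a quick numerical cross-check, also compare E(5) with E(f(5)) = E(-5).

(A) x^2  ->  (-x)^2, which simplifies back to x^2; check: E(5) = 25, E(-5) = 25.   [invariant]
(B) x + 1  ->  (-x) + 1 = 1 - x; check: E(5) = 6 but E(-5) = -4.   [not invariant]
(C) x  ->  (-x) = -x; check: E(5) = 5 but E(-5) = -5.   [not invariant]
(D) x^3  ->  (-x)^3 = -x^3; check: E(5) = 125 but E(-5) = -125.   [not invariant]

Only (A) is unchanged. E is symmetric under swapping x with f(x) = -x, which is exactly what an involution does.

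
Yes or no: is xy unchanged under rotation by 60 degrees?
No

Applying rotation by 60 degrees: x' = x*cos(60 degrees) - y*sin(60 degrees) = x/2 - sqrt(3)y/2, y' = x*sin(60 degrees) + y*cos(60 degrees) = sqrt(3)x/2 + y/2

Substituting into xy:
(x/2 - sqrt(3)y/2)(sqrt(3)x/2 + y/2)
= sqrt(3)x^2/4 - xy/2 - sqrt(3)y^2/4

This differs from the original expression xy, so it is NOT invariant.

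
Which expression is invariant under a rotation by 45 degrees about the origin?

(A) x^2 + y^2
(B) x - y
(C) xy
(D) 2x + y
A

A rotation by 45 degrees sends (x, y) to (sqrt(2)x/2 - sqrt(2)y/2, sqrt(2)x/2 + sqrt(2)y/2).
Substitute the transformed coordinates into each option and compare with the original:
(A) x^2 + y^2  ->  (sqrt(2)x/2 - sqrt(2)y/2)^2 + (sqrt(2)x/2 + sqrt(2)y/2)^2 = x^2 + y^2   [equals x^2 + y^2: invariant]
(B) x - y  ->  (sqrt(2)x/2 - sqrt(2)y/2) - (sqrt(2)x/2 + sqrt(2)y/2) = -sqrt(2)y   [differs from x - y: not invariant]
(C) xy  ->  (sqrt(2)x/2 - sqrt(2)y/2)(sqrt(2)x/2 + sqrt(2)y/2) = x^2/2 - y^2/2   [differs from xy: not invariant]
(D) 2x + y  ->  2(sqrt(2)x/2 - sqrt(2)y/2) + (sqrt(2)x/2 + sqrt(2)y/2) = 3sqrt(2)x/2 - sqrt(2)y/2   [differs from 2x + y: not invariant]

Only option (A), x^2 + y^2, is unchanged by the transformation.
Geometrically, x^2 + y^2 is the squared distance from the origin, which every rotation about the origin preserves.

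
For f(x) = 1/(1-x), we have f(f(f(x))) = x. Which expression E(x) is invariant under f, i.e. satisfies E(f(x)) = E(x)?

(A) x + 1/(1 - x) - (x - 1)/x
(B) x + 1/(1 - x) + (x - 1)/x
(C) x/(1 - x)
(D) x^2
B

Replace x by f(x) = 1/(1 - x) in each option and simplify. As a quick numerical cross-check, also compare E(5) with E(f(5)) = E(-1/4).

(A) x + 1/(1 - x) - (x - 1)/x  ->  (1/(1 - x)) + 1/(1 - (1/(1 - x))) - ((1/(1 - x)) - 1)/(1/(1 - x)) = (x^2(1 - x) - x + (x - 1)^2)/(x(x - 1)); check: E(5) = 79/20 but E(-1/4) = -89/20.   [not invariant]
(B) x + 1/(1 - x) + (x - 1)/x  ->  (1/(1 - x)) + 1/(1 - (1/(1 - x))) + ((1/(1 - x)) - 1)/(1/(1 - x)), which simplifies back to x + 1/(1 - x) + (x - 1)/x; check: E(5) = 111/20, E(-1/4) = 111/20.   [invariant]
(C) x/(1 - x)  ->  (1/(1 - x))/(1 - (1/(1 - x))) = -1/x; check: E(5) = -5/4 but E(-1/4) = -1/5.   [not invariant]
(D) x^2  ->  (1/(1 - x))^2 = (x - 1)^(-2); check: E(5) = 25 but E(-1/4) = 1/16.   [not invariant]

Only (B) is unchanged. Indeed f(f(x)) = 1/(1 - 1/(1-x)) = (1-x)/(-x) = (x-1)/x, so E(x) = x + f(x) + f(f(x)) is the sum over the whole 3-cycle; applying f just permutes the three terms cyclically (x -> f(x) -> f(f(x)) -> x), leaving the sum unchanged.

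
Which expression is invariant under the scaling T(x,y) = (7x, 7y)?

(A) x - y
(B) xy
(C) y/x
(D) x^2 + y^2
C

Under the uniform scaling T(x,y) = (7x, 7y):
Substitute the transformed coordinates into each option and compare with the original:
(A) x - y  ->  (7x) - (7y) = 7x - 7y   [differs from x - y: not invariant]
(B) xy  ->  (7x)(7y) = 49xy   [differs from xy: not invariant]
(C) y/x  ->  (7y)/(7x) = y/x   [equals y/x: invariant]
(D) x^2 + y^2  ->  (7x)^2 + (7y)^2 = 49x^2 + 49y^2   [differs from x^2 + y^2: not invariant]

Only option (C), y/x, is unchanged by the transformation.
The common factor 7 cancels in a ratio of coordinates, while sums, products and sums of squares pick up factors of 7 or 49.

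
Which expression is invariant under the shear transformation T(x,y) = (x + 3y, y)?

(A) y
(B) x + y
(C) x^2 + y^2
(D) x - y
A

Under the shear T(x,y) = (x + 3y, y):
Substitute the transformed coordinates into each option and compare with the original:
(A) y  ->  (y) = y   [equals y: invariant]
(B) x + y  ->  (x + 3y) + (y) = x + 4y   [differs from x + y: not invariant]
(C) x^2 + y^2  ->  (x + 3y)^2 + (y)^2 = x^2 + 6xy + 10y^2   [differs from x^2 + y^2: not invariant]
(D) x - y  ->  (x + 3y) - (y) = x + 2y   [differs from x - y: not invariant]

Only option (A), y, is unchanged by the transformation.
A horizontal shear moves points parallel to the x-axis, so the y-coordinate (and any function of y alone) is unchanged.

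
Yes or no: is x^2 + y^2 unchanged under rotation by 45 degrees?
Yes

Applying rotation by 45 degrees: x' = x*cos(45 degrees) - y*sin(45 degrees) = sqrt(2)x/2 - sqrt(2)y/2, y' = x*sin(45 degrees) + y*cos(45 degrees) = sqrt(2)x/2 + sqrt(2)y/2

Substituting into x^2 + y^2:
(sqrt(2)x/2 - sqrt(2)y/2)^2 + (sqrt(2)x/2 + sqrt(2)y/2)^2
= x^2 + y^2

This equals the original expression x^2 + y^2, so it IS invariant.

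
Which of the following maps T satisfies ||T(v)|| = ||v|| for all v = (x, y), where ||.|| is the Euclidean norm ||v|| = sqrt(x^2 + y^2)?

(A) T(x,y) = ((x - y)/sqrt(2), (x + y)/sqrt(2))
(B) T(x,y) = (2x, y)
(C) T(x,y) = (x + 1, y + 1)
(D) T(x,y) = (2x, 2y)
A

A transformation preserves a norm if ||T(v)|| = ||v|| for every v; a single vector where the norm changes rules an option out.

(A) T(x,y) = ((x - y)/sqrt(2), (x + y)/sqrt(2)): preserves the norm -- it is an orthogonal map (a rotation/reflection), and (sqrt(2)(x - y)/2)^2 + (sqrt(2)(x + y)/2)^2 simplifies to x^2 + y^2.
(B) T(x,y) = (2x, y): v = (1, 0) has norm sqrt((1)^2 + (0)^2) = 1, but T(v) = (2, 0) has norm 2 -- not preserved.
(C) T(x,y) = (x + 1, y + 1): v = (1, 0) has norm sqrt((1)^2 + (0)^2) = 1, but T(v) = (2, 1) has norm sqrt(5) -- not preserved.
(D) T(x,y) = (2x, 2y): v = (1, 0) has norm sqrt((1)^2 + (0)^2) = 1, but T(v) = (2, 0) has norm 2 -- not preserved.

Therefore the answer is (A).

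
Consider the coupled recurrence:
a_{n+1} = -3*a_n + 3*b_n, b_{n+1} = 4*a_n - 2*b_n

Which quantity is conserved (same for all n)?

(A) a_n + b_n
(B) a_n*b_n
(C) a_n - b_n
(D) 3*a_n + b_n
A

Replace a_n by a_{n+1} = -3*a_n + 3*b_n and b_n by b_{n+1} = 4*a_n - 2*b_n in each option and simplify:
(A) a_n + b_n  ->  (-3*a_n + 3*b_n) + (4*a_n - 2*b_n) = a_n + b_n   [conserved]
(B) a_n*b_n  ->  (-3*a_n + 3*b_n)*(4*a_n - 2*b_n) = -12*a_n^2 + 18*a_n*b_n - 6*b_n^2   [not conserved]
(C) a_n - b_n  ->  (-3*a_n + 3*b_n) - (4*a_n - 2*b_n) = -7*a_n + 5*b_n   [not conserved]
(D) 3*a_n + b_n  ->  3*(-3*a_n + 3*b_n) + (4*a_n - 2*b_n) = -5*a_n + 7*b_n   [not conserved]

Only (A) a_n + b_n returns to itself after one step, so it is the conserved quantity.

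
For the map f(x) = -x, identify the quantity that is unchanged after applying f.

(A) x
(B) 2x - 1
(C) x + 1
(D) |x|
D

For f(x) = -x:
Applying f replaces x by -x. Since |-x| = |x|, the absolute value is unchanged by f, whereas x -> -x, 2x - 1 -> -2x - 1 and x + 1 -> -x + 1 all change.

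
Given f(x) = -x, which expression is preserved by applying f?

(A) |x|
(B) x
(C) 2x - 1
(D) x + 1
A

For f(x) = -x:
Applying f replaces x by -x. Since |-x| = |x|, the absolute value is unchanged by f, whereas x -> -x, 2x - 1 -> -2x - 1 and x + 1 -> -x + 1 all change.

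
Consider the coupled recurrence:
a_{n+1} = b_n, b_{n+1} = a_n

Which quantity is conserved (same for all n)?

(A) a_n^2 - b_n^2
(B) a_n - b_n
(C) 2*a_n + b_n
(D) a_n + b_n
D

Replace a_n by a_{n+1} = b_n and b_n by b_{n+1} = a_n in each option and simplify:
(A) a_n^2 - b_n^2  ->  (b_n)^2 - (a_n)^2 = -a_n^2 + b_n^2   [not conserved]
(B) a_n - b_n  ->  (b_n) - (a_n) = -a_n + b_n   [not conserved]
(C) 2*a_n + b_n  ->  2*(b_n) + (a_n) = a_n + 2*b_n   [not conserved]
(D) a_n + b_n  ->  (b_n) + (a_n) = a_n + b_n   [conserved]

Only (D) a_n + b_n returns to itself after one step, so it is the conserved quantity.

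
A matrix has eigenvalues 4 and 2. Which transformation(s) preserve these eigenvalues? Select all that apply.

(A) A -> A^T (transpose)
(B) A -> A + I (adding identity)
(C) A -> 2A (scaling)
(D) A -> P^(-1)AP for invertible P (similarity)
A and D

Eigenvalues are preserved by:
1. Similarity transformations: A -> P^(-1)AP (same characteristic polynomial)
2. Transpose: A^T has the same eigenvalues as A

Eigenvalues are NOT preserved by:
- Adding identity: eigenvalues become 4+1, 2+1
- Scaling: eigenvalues become 8, 4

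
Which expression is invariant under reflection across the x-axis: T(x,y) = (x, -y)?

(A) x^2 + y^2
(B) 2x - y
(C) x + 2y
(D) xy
A

The map is reflection across the x-axis: T(x,y) = (x, -y).
Substitute the transformed coordinates into each option and compare with the original:
(A) x^2 + y^2  ->  (x)^2 + (-y)^2 = x^2 + y^2   [equals x^2 + y^2: invariant]
(B) 2x - y  ->  2(x) - (-y) = 2x + y   [differs from 2x - y: not invariant]
(C) x + 2y  ->  (x) + 2(-y) = x - 2y   [differs from x + 2y: not invariant]
(D) xy  ->  (x)(-y) = -xy   [differs from xy: not invariant]

Only option (A), x^2 + y^2, is unchanged by the transformation.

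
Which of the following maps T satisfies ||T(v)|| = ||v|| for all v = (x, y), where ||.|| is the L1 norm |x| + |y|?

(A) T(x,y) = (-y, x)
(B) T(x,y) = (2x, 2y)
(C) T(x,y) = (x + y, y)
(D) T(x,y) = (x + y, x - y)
A

A transformation preserves a norm if ||T(v)|| = ||v|| for every v; a single vector where the norm changes rules an option out.

(A) T(x,y) = (-y, x): preserves the norm -- it only permutes the coordinates and/or flips signs, which leaves |x| + |y| unchanged.
(B) T(x,y) = (2x, 2y): v = (1, 0) has norm |1| + |0| = 1, but T(v) = (2, 0) has norm 2 -- not preserved.
(C) T(x,y) = (x + y, y): v = (0, 1) has norm |0| + |1| = 1, but T(v) = (1, 1) has norm 2 -- not preserved.
(D) T(x,y) = (x + y, x - y): v = (1, 0) has norm |1| + |0| = 1, but T(v) = (1, 1) has norm 2 -- not preserved.

Therefore the answer is (A).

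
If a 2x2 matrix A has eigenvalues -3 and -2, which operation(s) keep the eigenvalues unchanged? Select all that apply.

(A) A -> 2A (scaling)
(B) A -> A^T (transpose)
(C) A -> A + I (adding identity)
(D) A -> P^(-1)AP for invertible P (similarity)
B and D

Eigenvalues are preserved by:
1. Similarity transformations: A -> P^(-1)AP (same characteristic polynomial)
2. Transpose: A^T has the same eigenvalues as A

Eigenvalues are NOT preserved by:
- Adding identity: eigenvalues become -3+1, -2+1
- Scaling: eigenvalues become -6, -4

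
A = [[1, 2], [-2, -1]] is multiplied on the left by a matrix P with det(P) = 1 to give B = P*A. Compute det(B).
3

By the multiplicative property of determinants, det(B) = det(P*A) = det(P) * det(A) = det(A),
so the determinant is invariant under multiplication by any determinant-1 matrix; we just need det(A).

det(A) = (1)(-1) - (2)(-2) = -1 - (-4) = 3

Therefore det(B) = 1 * 3 = 3.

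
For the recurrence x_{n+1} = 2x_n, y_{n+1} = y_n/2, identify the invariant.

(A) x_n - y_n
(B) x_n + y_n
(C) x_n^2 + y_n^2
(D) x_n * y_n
D

For the recurrence x_{n+1} = 2x_n, y_{n+1} = y_n/2:

x_{n+1} * y_{n+1} = (2x_n) * (y_n/2) = x_n * y_n
The product is conserved.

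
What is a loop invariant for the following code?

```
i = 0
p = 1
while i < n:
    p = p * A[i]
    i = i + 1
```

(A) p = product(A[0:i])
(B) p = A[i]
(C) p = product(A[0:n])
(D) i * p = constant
A

A loop invariant must hold before the first iteration and be re-established by every execution of the body.

(A) p = product(A[0:i]): Initially i = 0 and p = 1 = product of the empty slice A[0:0]. If p = product(A[0:i]) holds at the top of an iteration, the body sets p to product(A[0:i]) * A[i] = product(A[0:i+1]) and then i to i+1, so the property is restored. At exit i = n, giving p = product(A[0:n]).

The other options fail:
(B) p = A[i]: after the first iteration p = A[0] but i = 1; in general p is a product of several elements, not a single one.
(C) p = product(A[0:n]): false before the loop (p = 1, not the full product) -- it only becomes true at exit.
(D) i * p = constant: initially i * p = 0, but after one iteration it is 1 * A[0], which is nonzero in general.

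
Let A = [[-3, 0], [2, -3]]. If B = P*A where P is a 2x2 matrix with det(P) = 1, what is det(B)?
9

By the multiplicative property of determinants, det(B) = det(P*A) = det(P) * det(A) = det(A),
so the determinant is invariant under multiplication by any determinant-1 matrix; we just need det(A).

det(A) = (-3)(-3) - (0)(2) = 9 - 0 = 9

Therefore det(B) = 1 * 9 = 9.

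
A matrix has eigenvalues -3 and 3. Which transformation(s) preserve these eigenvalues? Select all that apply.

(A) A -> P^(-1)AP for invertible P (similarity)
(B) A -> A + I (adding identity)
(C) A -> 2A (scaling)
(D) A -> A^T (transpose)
A and D

Eigenvalues are preserved by:
1. Similarity transformations: A -> P^(-1)AP (same characteristic polynomial)
2. Transpose: A^T has the same eigenvalues as A

Eigenvalues are NOT preserved by:
- Adding identity: eigenvalues become -3+1, 3+1
- Scaling: eigenvalues become -6, 6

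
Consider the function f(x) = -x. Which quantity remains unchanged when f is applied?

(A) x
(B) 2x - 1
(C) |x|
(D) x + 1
C

For f(x) = -x:
Applying f replaces x by -x. Since |-x| = |x|, the absolute value is unchanged by f, whereas x -> -x, 2x - 1 -> -2x - 1 and x + 1 -> -x + 1 all change.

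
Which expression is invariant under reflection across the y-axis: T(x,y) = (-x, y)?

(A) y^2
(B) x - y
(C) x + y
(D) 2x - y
A

The map is reflection across the y-axis: T(x,y) = (-x, y).
Substitute the transformed coordinates into each option and compare with the original:
(A) y^2  ->  (y)^2 = y^2   [equals y^2: invariant]
(B) x - y  ->  (-x) - (y) = -x - y   [differs from x - y: not invariant]
(C) x + y  ->  (-x) + (y) = -x + y   [differs from x + y: not invariant]
(D) 2x - y  ->  2(-x) - (y) = -2x - y   [differs from 2x - y: not invariant]

Only option (A), y^2, is unchanged by the transformation.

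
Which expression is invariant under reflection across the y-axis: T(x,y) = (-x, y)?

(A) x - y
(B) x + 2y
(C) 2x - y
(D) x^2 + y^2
D

The map is reflection across the y-axis: T(x,y) = (-x, y).
Substitute the transformed coordinates into each option and compare with the original:
(A) x - y  ->  (-x) - (y) = -x - y   [differs from x - y: not invariant]
(B) x + 2y  ->  (-x) + 2(y) = -x + 2y   [differs from x + 2y: not invariant]
(C) 2x - y  ->  2(-x) - (y) = -2x - y   [differs from 2x - y: not invariant]
(D) x^2 + y^2  ->  (-x)^2 + (y)^2 = x^2 + y^2   [equals x^2 + y^2: invariant]

Only option (D), x^2 + y^2, is unchanged by the transformation.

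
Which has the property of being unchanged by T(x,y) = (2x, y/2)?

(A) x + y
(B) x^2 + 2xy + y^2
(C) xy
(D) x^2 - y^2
C

An expression E(x,y) is invariant under T if E(T(x,y)) = E(x,y). Here T(x,y) = (2x, y/2).
Substitute the transformed coordinates into each option and compare with the original:
(A) x + y  ->  (2x) + (y/2) = 2x + y/2   [differs from x + y: not invariant]
(B) x^2 + 2xy + y^2  ->  (2x)^2 + 2(2x)(y/2) + (y/2)^2 = 4x^2 + 2xy + y^2/4   [differs from x^2 + 2xy + y^2: not invariant]
(C) xy  ->  (2x)(y/2) = xy   [equals xy: invariant]
(D) x^2 - y^2  ->  (2x)^2 - (y/2)^2 = 4x^2 - y^2/4   [differs from x^2 - y^2: not invariant]

Only option (C), xy, is unchanged by the transformation.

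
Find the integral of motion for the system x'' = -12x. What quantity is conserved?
E = (x')^2 + 12x^2

Multiply the equation by x':
x' * x'' = -12x * x'
The left side is d/dt[(x')^2/2] and the right side is d/dt[-12x^2/2], so
d/dt[(x')^2/2 + 12x^2/2] = 0, i.e. (x')^2/2 + 12x^2/2 = constant.
Multiplying by 2, the integral of motion is E = (x')^2 + 12x^2.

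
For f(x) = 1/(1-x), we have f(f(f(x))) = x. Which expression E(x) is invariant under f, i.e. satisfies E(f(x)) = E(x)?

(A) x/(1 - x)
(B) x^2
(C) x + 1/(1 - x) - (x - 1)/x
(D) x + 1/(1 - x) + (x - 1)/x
D

Replace x by f(x) = 1/(1 - x) in each option and simplify. As a quick numerical cross-check, also compare E(5) with E(f(5)) = E(-1/4).

(A) x/(1 - x)  ->  (1/(1 - x))/(1 - (1/(1 - x))) = -1/x; check: E(5) = -5/4 but E(-1/4) = -1/5.   [not invariant]
(B) x^2  ->  (1/(1 - x))^2 = (x - 1)^(-2); check: E(5) = 25 but E(-1/4) = 1/16.   [not invariant]
(C) x + 1/(1 - x) - (x - 1)/x  ->  (1/(1 - x)) + 1/(1 - (1/(1 - x))) - ((1/(1 - x)) - 1)/(1/(1 - x)) = (x^2(1 - x) - x + (x - 1)^2)/(x(x - 1)); check: E(5) = 79/20 but E(-1/4) = -89/20.   [not invariant]
(D) x + 1/(1 - x) + (x - 1)/x  ->  (1/(1 - x)) + 1/(1 - (1/(1 - x))) + ((1/(1 - x)) - 1)/(1/(1 - x)), which simplifies back to x + 1/(1 - x) + (x - 1)/x; check: E(5) = 111/20, E(-1/4) = 111/20.   [invariant]

Only (D) is unchanged. Indeed f(f(x)) = 1/(1 - 1/(1-x)) = (1-x)/(-x) = (x-1)/x, so E(x) = x + f(x) + f(f(x)) is the sum over the whole 3-cycle; applying f just permutes the three terms cyclically (x -> f(x) -> f(f(x)) -> x), leaving the sum unchanged.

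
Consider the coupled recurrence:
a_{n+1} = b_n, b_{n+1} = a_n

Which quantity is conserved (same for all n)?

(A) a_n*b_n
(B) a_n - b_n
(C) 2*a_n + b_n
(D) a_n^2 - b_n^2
A

Replace a_n by a_{n+1} = b_n and b_n by b_{n+1} = a_n in each option and simplify:
(A) a_n*b_n  ->  (b_n)*(a_n) = a_n*b_n   [conserved]
(B) a_n - b_n  ->  (b_n) - (a_n) = -a_n + b_n   [not conserved]
(C) 2*a_n + b_n  ->  2*(b_n) + (a_n) = a_n + 2*b_n   [not conserved]
(D) a_n^2 - b_n^2  ->  (b_n)^2 - (a_n)^2 = -a_n^2 + b_n^2   [not conserved]

Only (A) a_n*b_n returns to itself after one step, so it is the conserved quantity.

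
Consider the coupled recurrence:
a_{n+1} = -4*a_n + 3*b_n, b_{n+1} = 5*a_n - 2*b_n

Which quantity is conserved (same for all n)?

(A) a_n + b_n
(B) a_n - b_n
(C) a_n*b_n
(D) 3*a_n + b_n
A

Replace a_n by a_{n+1} = -4*a_n + 3*b_n and b_n by b_{n+1} = 5*a_n - 2*b_n in each option and simplify:
(A) a_n + b_n  ->  (-4*a_n + 3*b_n) + (5*a_n - 2*b_n) = a_n + b_n   [conserved]
(B) a_n - b_n  ->  (-4*a_n + 3*b_n) - (5*a_n - 2*b_n) = -9*a_n + 5*b_n   [not conserved]
(C) a_n*b_n  ->  (-4*a_n + 3*b_n)*(5*a_n - 2*b_n) = -20*a_n^2 + 23*a_n*b_n - 6*b_n^2   [not conserved]
(D) 3*a_n + b_n  ->  3*(-4*a_n + 3*b_n) + (5*a_n - 2*b_n) = -7*a_n + 7*b_n   [not conserved]

Only (A) a_n + b_n returns to itself after one step, so it is the conserved quantity.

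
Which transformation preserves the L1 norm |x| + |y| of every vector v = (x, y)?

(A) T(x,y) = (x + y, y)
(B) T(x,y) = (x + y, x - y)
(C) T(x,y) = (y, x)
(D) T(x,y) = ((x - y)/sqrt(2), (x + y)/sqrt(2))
C

A transformation preserves a norm if ||T(v)|| = ||v|| for every v; a single vector where the norm changes rules an option out.

(A) T(x,y) = (x + y, y): v = (0, 1) has norm |0| + |1| = 1, but T(v) = (1, 1) has norm 2 -- not preserved.
(B) T(x,y) = (x + y, x - y): v = (1, 0) has norm |1| + |0| = 1, but T(v) = (1, 1) has norm 2 -- not preserved.
(C) T(x,y) = (y, x): preserves the norm -- it only permutes the coordinates and/or flips signs, which leaves |x| + |y| unchanged.
(D) T(x,y) = ((x - y)/sqrt(2), (x + y)/sqrt(2)): v = (1, 0) has norm |1| + |0| = 1, but T(v) = (sqrt(2)/2, sqrt(2)/2) has norm sqrt(2) -- not preserved.

Therefore the answer is (C).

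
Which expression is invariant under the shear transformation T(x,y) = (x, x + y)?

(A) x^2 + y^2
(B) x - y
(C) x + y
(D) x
D

Under the shear T(x,y) = (x, x + y):
Substitute the transformed coordinates into each option and compare with the original:
(A) x^2 + y^2  ->  (x)^2 + (x + y)^2 = 2x^2 + 2xy + y^2   [differs from x^2 + y^2: not invariant]
(B) x - y  ->  (x) - (x + y) = -y   [differs from x - y: not invariant]
(C) x + y  ->  (x) + (x + y) = 2x + y   [differs from x + y: not invariant]
(D) x  ->  (x) = x   [equals x: invariant]

Only option (D), x, is unchanged by the transformation.
A vertical shear moves points parallel to the y-axis, so the x-coordinate (and any function of x alone) is unchanged.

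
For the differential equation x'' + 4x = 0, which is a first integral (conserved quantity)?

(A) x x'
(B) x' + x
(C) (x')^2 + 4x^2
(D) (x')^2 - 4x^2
C

A first integral I satisfies dI/dt = 0 along every solution. Differentiate each option and use the equation of motion:
(A) d/dt[x x'] = (x')^2 + x x'' = (x')^2 - 4x^2, not identically 0
(B) d/dt[x' + x] = x'' + x' = -4x + x', not identically 0
(C) d/dt[(x')^2 + 4x^2] = 2x'x'' + 8x x' = 2x'(-4x) + 8x x' = 0
(D) d/dt[(x')^2 - 4x^2] = 2x'x'' - 8x x' = -16x x', not identically 0

Only (C) has zero time-derivative. So the energy-like quantity (x')^2 + 4x^2 is the first integral.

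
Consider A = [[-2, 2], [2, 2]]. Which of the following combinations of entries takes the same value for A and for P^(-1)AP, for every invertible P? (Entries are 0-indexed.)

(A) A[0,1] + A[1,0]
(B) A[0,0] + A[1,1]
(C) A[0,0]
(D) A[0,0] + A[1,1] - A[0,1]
B

A[0,0] + A[1,1] is the trace of A. By the cyclic property of the trace, tr(P^(-1)AP) = tr(APP^(-1)) = tr(A), so it is the same for every matrix similar to A.

The other combinations are not similarity invariants. For example, take P = [[1, 2], [0, 1]] (det P = 1), so P^(-1) = [[1, -2], [0, 1]] and
B = P^(-1)AP = [[-6, -14], [2, 6]].
Evaluating each option on A and on B:
(A) A[0,1] + A[1,0]: 4 for A, -12 for B -> changes
(B) A[0,0] + A[1,1]: 0 for A, 0 for B -> unchanged
(C) A[0,0]: -2 for A, -6 for B -> changes
(D) A[0,0] + A[1,1] - A[0,1]: -2 for A, 14 for B -> changes

Only (B) A[0,0] + A[1,1] = 0 survives (and it does so for every P, not just this one), so it is the invariant.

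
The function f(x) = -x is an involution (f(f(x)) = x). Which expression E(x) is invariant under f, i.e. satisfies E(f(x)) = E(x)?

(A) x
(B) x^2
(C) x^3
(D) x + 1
B

Replace x by f(x) = -x in each option and simplify. As a quick numerical cross-check, also compare E(3) with E(f(3)) = E(-3).

(A) x  ->  (-x) = -x; check: E(3) = 3 but E(-3) = -3.   [not invariant]
(B) x^2  ->  (-x)^2, which simplifies back to x^2; check: E(3) = 9, E(-3) = 9.   [invariant]
(C) x^3  ->  (-x)^3 = -x^3; check: E(3) = 27 but E(-3) = -27.   [not invariant]
(D) x + 1  ->  (-x) + 1 = 1 - x; check: E(3) = 4 but E(-3) = -2.   [not invariant]

Only (B) is unchanged. E is symmetric under swapping x with f(x) = -x, which is exactly what an involution does.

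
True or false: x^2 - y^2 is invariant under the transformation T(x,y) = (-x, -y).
True

Substitute T(x,y) = (-x, -y) into the expression and compare with the original.

Original: x^2 - y^2
After applying T: (-x)^2 - (-y)^2 = x^2 - y^2

This is identical to the original x^2 - y^2, so the expression is invariant.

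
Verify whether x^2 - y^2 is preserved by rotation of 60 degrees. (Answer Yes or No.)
No

Applying rotation by 60 degrees: x' = x*cos(60 degrees) - y*sin(60 degrees) = x/2 - sqrt(3)y/2, y' = x*sin(60 degrees) + y*cos(60 degrees) = sqrt(3)x/2 + y/2

Substituting into x^2 - y^2:
(x/2 - sqrt(3)y/2)^2 - (sqrt(3)x/2 + y/2)^2
= -x^2/2 - sqrt(3)xy + y^2/2

This differs from the original expression x^2 - y^2, so it is NOT invariant.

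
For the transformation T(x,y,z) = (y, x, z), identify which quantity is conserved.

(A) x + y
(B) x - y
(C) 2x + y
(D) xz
A

Apply T(x,y,z) = (y, x, z) to each option, i.e. replace (x, y, z) by the transformed coordinates.
Substitute the transformed coordinates into each option and compare with the original:
(A) x + y  ->  (y) + (x) = x + y   [equals x + y: invariant]
(B) x - y  ->  (y) - (x) = -x + y   [differs from x - y: not invariant]
(C) 2x + y  ->  2(y) + (x) = x + 2y   [differs from 2x + y: not invariant]
(D) xz  ->  (y)(z) = yz   [differs from xz: not invariant]

Only option (A), x + y, is unchanged by the transformation.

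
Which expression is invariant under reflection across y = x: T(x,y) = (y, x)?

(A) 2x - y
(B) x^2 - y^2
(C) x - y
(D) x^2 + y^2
D

The map is reflection across y = x: T(x,y) = (y, x).
Substitute the transformed coordinates into each option and compare with the original:
(A) 2x - y  ->  2(y) - (x) = -x + 2y   [differs from 2x - y: not invariant]
(B) x^2 - y^2  ->  (y)^2 - (x)^2 = -x^2 + y^2   [differs from x^2 - y^2: not invariant]
(C) x - y  ->  (y) - (x) = -x + y   [differs from x - y: not invariant]
(D) x^2 + y^2  ->  (y)^2 + (x)^2 = x^2 + y^2   [equals x^2 + y^2: invariant]

Only option (D), x^2 + y^2, is unchanged by the transformation.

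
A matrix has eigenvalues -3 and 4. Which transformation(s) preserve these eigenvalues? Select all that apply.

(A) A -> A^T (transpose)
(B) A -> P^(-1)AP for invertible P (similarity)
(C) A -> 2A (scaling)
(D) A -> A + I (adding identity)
A and B

Eigenvalues are preserved by:
1. Similarity transformations: A -> P^(-1)AP (same characteristic polynomial)
2. Transpose: A^T has the same eigenvalues as A

Eigenvalues are NOT preserved by:
- Adding identity: eigenvalues become -3+1, 4+1
- Scaling: eigenvalues become -6, 8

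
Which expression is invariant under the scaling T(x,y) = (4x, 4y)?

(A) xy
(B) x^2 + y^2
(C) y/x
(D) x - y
C

Under the uniform scaling T(x,y) = (4x, 4y):
Substitute the transformed coordinates into each option and compare with the original:
(A) xy  ->  (4x)(4y) = 16xy   [differs from xy: not invariant]
(B) x^2 + y^2  ->  (4x)^2 + (4y)^2 = 16x^2 + 16y^2   [differs from x^2 + y^2: not invariant]
(C) y/x  ->  (4y)/(4x) = y/x   [equals y/x: invariant]
(D) x - y  ->  (4x) - (4y) = 4x - 4y   [differs from x - y: not invariant]

Only option (C), y/x, is unchanged by the transformation.
The common factor 4 cancels in a ratio of coordinates, while sums, products and sums of squares pick up factors of 4 or 16.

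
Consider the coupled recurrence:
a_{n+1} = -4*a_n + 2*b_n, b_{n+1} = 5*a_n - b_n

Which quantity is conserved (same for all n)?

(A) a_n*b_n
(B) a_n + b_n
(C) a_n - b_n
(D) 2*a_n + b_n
B

Replace a_n by a_{n+1} = -4*a_n + 2*b_n and b_n by b_{n+1} = 5*a_n - b_n in each option and simplify:
(A) a_n*b_n  ->  (-4*a_n + 2*b_n)*(5*a_n - b_n) = -20*a_n^2 + 14*a_n*b_n - 2*b_n^2   [not conserved]
(B) a_n + b_n  ->  (-4*a_n + 2*b_n) + (5*a_n - b_n) = a_n + b_n   [conserved]
(C) a_n - b_n  ->  (-4*a_n + 2*b_n) - (5*a_n - b_n) = -9*a_n + 3*b_n   [not conserved]
(D) 2*a_n + b_n  ->  2*(-4*a_n + 2*b_n) + (5*a_n - b_n) = -3*a_n + 3*b_n   [not conserved]

Only (B) a_n + b_n returns to itself after one step, so it is the conserved quantity.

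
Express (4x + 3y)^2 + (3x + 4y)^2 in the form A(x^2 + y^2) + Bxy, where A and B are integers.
25(x^2 + y^2) + 48xy

Expanding: (4x + 3y)^2 = 16x^2 + 24xy + 9y^2
(3x + 4y)^2 = 9x^2 + 24xy + 16y^2
Sum = (16+9)(x^2+y^2) + 48xy = 25(x^2 + y^2) + 48xy
This is symmetric in x and y.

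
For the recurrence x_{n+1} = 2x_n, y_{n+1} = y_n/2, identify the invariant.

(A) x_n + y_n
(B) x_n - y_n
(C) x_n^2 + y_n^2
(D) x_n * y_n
D

For the recurrence x_{n+1} = 2x_n, y_{n+1} = y_n/2:

x_{n+1} * y_{n+1} = (2x_n) * (y_n/2) = x_n * y_n
The product is conserved.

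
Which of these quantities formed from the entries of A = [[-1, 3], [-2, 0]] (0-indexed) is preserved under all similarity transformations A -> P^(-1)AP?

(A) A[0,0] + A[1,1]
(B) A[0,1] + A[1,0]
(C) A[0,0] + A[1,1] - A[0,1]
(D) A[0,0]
A

A[0,0] + A[1,1] is the trace of A. By the cyclic property of the trace, tr(P^(-1)AP) = tr(APP^(-1)) = tr(A), so it is the same for every matrix similar to A.

The other combinations are not similarity invariants. For example, take P = [[1, 1], [1, 2]] (det P = 1), so P^(-1) = [[2, -1], [-1, 1]] and
B = P^(-1)AP = [[6, 12], [-4, -7]].
Evaluating each option on A and on B:
(A) A[0,0] + A[1,1]: -1 for A, -1 for B -> unchanged
(B) A[0,1] + A[1,0]: 1 for A, 8 for B -> changes
(C) A[0,0] + A[1,1] - A[0,1]: -4 for A, -13 for B -> changes
(D) A[0,0]: -1 for A, 6 for B -> changes

Only (A) A[0,0] + A[1,1] = -1 survives (and it does so for every P, not just this one), so it is the invariant.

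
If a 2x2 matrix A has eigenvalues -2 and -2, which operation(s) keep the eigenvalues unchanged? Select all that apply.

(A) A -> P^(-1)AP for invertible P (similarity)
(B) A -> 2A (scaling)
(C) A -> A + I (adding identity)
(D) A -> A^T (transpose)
A and D

Eigenvalues are preserved by:
1. Similarity transformations: A -> P^(-1)AP (same characteristic polynomial)
2. Transpose: A^T has the same eigenvalues as A

Eigenvalues are NOT preserved by:
- Adding identity: eigenvalues become -2+1, -2+1
- Scaling: eigenvalues become -4, -4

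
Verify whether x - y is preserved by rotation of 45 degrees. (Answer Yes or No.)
No

Applying rotation by 45 degrees: x' = x*cos(45 degrees) - y*sin(45 degrees) = sqrt(2)x/2 - sqrt(2)y/2, y' = x*sin(45 degrees) + y*cos(45 degrees) = sqrt(2)x/2 + sqrt(2)y/2

Substituting into x - y:
(sqrt(2)x/2 - sqrt(2)y/2) - (sqrt(2)x/2 + sqrt(2)y/2)
= -sqrt(2)y

This differs from the original expression x - y, so it is NOT invariant.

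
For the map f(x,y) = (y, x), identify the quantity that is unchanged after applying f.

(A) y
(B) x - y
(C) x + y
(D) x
C

For f(x,y) = (y, x):
After applying f: x' = y, y' = x. So x' + y' = y + x = x + y.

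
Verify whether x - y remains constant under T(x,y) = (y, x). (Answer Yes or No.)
No

Substitute T(x,y) = (y, x) into the expression and compare with the original.

Original: x - y
After applying T: (y) - (x) = -x + y

This differs from the original x - y (difference: -2x + 2y), so the expression is NOT invariant.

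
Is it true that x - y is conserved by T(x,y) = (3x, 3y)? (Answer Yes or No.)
No

Substitute T(x,y) = (3x, 3y) into the expression and compare with the original.

Original: x - y
After applying T: (3x) - (3y) = 3x - 3y

This differs from the original x - y (difference: 2x - 2y), so the expression is NOT invariant.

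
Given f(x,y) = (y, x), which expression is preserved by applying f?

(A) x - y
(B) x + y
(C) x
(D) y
B

For f(x,y) = (y, x):
After applying f: x' = y, y' = x. So x' + y' = y + x = x + y.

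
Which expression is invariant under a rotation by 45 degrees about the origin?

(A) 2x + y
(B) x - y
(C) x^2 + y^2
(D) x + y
C

A rotation by 45 degrees sends (x, y) to (sqrt(2)x/2 - sqrt(2)y/2, sqrt(2)x/2 + sqrt(2)y/2).
Substitute the transformed coordinates into each option and compare with the original:
(A) 2x + y  ->  2(sqrt(2)x/2 - sqrt(2)y/2) + (sqrt(2)x/2 + sqrt(2)y/2) = 3sqrt(2)x/2 - sqrt(2)y/2   [differs from 2x + y: not invariant]
(B) x - y  ->  (sqrt(2)x/2 - sqrt(2)y/2) - (sqrt(2)x/2 + sqrt(2)y/2) = -sqrt(2)y   [differs from x - y: not invariant]
(C) x^2 + y^2  ->  (sqrt(2)x/2 - sqrt(2)y/2)^2 + (sqrt(2)x/2 + sqrt(2)y/2)^2 = x^2 + y^2   [equals x^2 + y^2: invariant]
(D) x + y  ->  (sqrt(2)x/2 - sqrt(2)y/2) + (sqrt(2)x/2 + sqrt(2)y/2) = sqrt(2)x   [differs from x + y: not invariant]

Only option (C), x^2 + y^2, is unchanged by the transformation.
Geometrically, x^2 + y^2 is the squared distance from the origin, which every rotation about the origin preserves.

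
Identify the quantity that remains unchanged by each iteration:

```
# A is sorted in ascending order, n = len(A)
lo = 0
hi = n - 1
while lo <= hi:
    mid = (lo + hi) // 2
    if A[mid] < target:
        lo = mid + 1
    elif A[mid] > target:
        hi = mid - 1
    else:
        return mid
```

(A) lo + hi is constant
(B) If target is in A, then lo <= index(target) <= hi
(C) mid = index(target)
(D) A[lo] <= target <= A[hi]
B

A loop invariant must hold before the first iteration and be re-established by every execution of the body.

(B) If target is in A, then lo <= index(target) <= hi: Before the loop [lo, hi] = [0, n-1] covers every index. When A[mid] < target, sortedness puts target strictly to the right of mid, so setting lo = mid + 1 keeps index(target) in [lo, hi]; symmetrically for hi = mid - 1. Hence 'if target is in A then lo <= index(target) <= hi' holds after every iteration, and when lo > hi it proves target is absent.

The other options fail:
(A) lo + hi is constant: each iteration moves exactly one of lo, hi, so lo + hi changes (e.g. 0 + (n-1) becomes (mid+1) + (n-1)).
(C) mid = index(target): mid is just the current probe; it equals index(target) only on the iteration that returns.
(D) A[lo] <= target <= A[hi]: fails when target is not in A (e.g. target < A[0] already violates it before the loop), so it is not maintained in general.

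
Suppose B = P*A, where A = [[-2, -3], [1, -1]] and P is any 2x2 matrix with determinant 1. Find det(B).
5

By the multiplicative property of determinants, det(B) = det(P*A) = det(P) * det(A) = det(A),
so the determinant is invariant under multiplication by any determinant-1 matrix; we just need det(A).

det(A) = (-2)(-1) - (-3)(1) = 2 - (-3) = 5

Therefore det(B) = 1 * 5 = 5.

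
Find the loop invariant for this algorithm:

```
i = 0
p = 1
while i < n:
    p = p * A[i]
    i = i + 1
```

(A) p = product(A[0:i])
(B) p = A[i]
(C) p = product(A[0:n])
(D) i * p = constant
A

A loop invariant must hold before the first iteration and be re-established by every execution of the body.

(A) p = product(A[0:i]): Initially i = 0 and p = 1 = product of the empty slice A[0:0]. If p = product(A[0:i]) holds at the top of an iteration, the body sets p to product(A[0:i]) * A[i] = product(A[0:i+1]) and then i to i+1, so the property is restored. At exit i = n, giving p = product(A[0:n]).

The other options fail:
(B) p = A[i]: after the first iteration p = A[0] but i = 1; in general p is a product of several elements, not a single one.
(C) p = product(A[0:n]): false before the loop (p = 1, not the full product) -- it only becomes true at exit.
(D) i * p = constant: initially i * p = 0, but after one iteration it is 1 * A[0], which is nonzero in general.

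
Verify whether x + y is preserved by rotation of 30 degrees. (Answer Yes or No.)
No

Applying rotation by 30 degrees: x' = x*cos(30 degrees) - y*sin(30 degrees) = sqrt(3)x/2 - y/2, y' = x*sin(30 degrees) + y*cos(30 degrees) = x/2 + sqrt(3)y/2

Substituting into x + y:
(sqrt(3)x/2 - y/2) + (x/2 + sqrt(3)y/2)
= x/2 + sqrt(3)x/2 - y/2 + sqrt(3)y/2

This differs from the original expression x + y, so it is NOT invariant.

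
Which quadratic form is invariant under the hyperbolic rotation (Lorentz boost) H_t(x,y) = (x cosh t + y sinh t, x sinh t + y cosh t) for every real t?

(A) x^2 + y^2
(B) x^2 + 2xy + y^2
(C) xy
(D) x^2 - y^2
D

Write x' = x cosh t + y sinh t, y' = x sinh t + y cosh t and substitute into each option:
(A) x^2 + y^2: (x cosh t + y sinh t)^2 + (x sinh t + y cosh t)^2 = (x^2 + y^2)(cosh^2 t + sinh^2 t) + 4xy sinh t cosh t = (x^2 + y^2) cosh 2t + 2xy sinh 2t   [not invariant for t != 0]
(B) x^2 + 2xy + y^2: (x' + y')^2 with x' + y' = (x + y)(cosh t + sinh t) = (x + y)e^t, so it becomes (x + y)^2 e^(2t)   [not invariant for t != 0]
(C) xy: (x cosh t + y sinh t)(x sinh t + y cosh t) = xy(cosh^2 t + sinh^2 t) + (x^2 + y^2) sinh t cosh t = xy cosh 2t + (x^2 + y^2)(sinh 2t)/2   [not invariant for t != 0]
(D) x^2 - y^2: (x cosh t + y sinh t)^2 - (x sinh t + y cosh t)^2 = x^2(cosh^2 t - sinh^2 t) + 2xy(cosh t sinh t - sinh t cosh t) + y^2(sinh^2 t - cosh^2 t) = x^2 - y^2   [invariant, using cosh^2 t - sinh^2 t = 1]

Only (D) x^2 - y^2 is unchanged; it is the Minkowski form preserved by Lorentz boosts, just as x^2 + y^2 is preserved by ordinary rotations.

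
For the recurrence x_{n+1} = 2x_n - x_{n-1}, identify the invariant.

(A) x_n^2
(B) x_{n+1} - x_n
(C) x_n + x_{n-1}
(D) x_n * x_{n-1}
B

For the recurrence x_{n+1} = 2x_n - x_{n-1}:

If x_{n+1} = 2x_n - x_{n-1}, then:
x_{n+1} - x_n = x_n - x_{n-1}
The first difference is constant throughout the sequence.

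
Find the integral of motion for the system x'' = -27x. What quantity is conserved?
E = (x')^2 + 27x^2

Multiply the equation by x':
x' * x'' = -27x * x'
The left side is d/dt[(x')^2/2] and the right side is d/dt[-27x^2/2], so
d/dt[(x')^2/2 + 27x^2/2] = 0, i.e. (x')^2/2 + 27x^2/2 = constant.
Multiplying by 2, the integral of motion is E = (x')^2 + 27x^2.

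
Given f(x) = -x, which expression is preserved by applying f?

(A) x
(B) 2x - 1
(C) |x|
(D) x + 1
C

For f(x) = -x:
Applying f replaces x by -x. Since |-x| = |x|, the absolute value is unchanged by f, whereas x -> -x, 2x - 1 -> -2x - 1 and x + 1 -> -x + 1 all change.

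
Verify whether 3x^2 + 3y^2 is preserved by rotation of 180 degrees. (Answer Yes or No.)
Yes

Applying rotation by 180 degrees: x' = x*cos(180 degrees) - y*sin(180 degrees) = -x, y' = x*sin(180 degrees) + y*cos(180 degrees) = -y

Substituting into 3x^2 + 3y^2:
3(-x)^2 + 3(-y)^2
= 3x^2 + 3y^2

This equals the original expression 3x^2 + 3y^2, so it IS invariant.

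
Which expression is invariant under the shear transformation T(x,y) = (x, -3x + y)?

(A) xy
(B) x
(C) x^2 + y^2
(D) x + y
B

Under the shear T(x,y) = (x, -3x + y):
Substitute the transformed coordinates into each option and compare with the original:
(A) xy  ->  (x)(-3x + y) = -3x^2 + xy   [differs from xy: not invariant]
(B) x  ->  (x) = x   [equals x: invariant]
(C) x^2 + y^2  ->  (x)^2 + (-3x + y)^2 = 10x^2 - 6xy + y^2   [differs from x^2 + y^2: not invariant]
(D) x + y  ->  (x) + (-3x + y) = -2x + y   [differs from x + y: not invariant]

Only option (B), x, is unchanged by the transformation.
A vertical shear moves points parallel to the y-axis, so the x-coordinate (and any function of x alone) is unchanged.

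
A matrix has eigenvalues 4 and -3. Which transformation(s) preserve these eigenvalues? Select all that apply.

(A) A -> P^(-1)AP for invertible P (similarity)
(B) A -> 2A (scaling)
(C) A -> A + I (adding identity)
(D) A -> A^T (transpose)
A and D

Eigenvalues are preserved by:
1. Similarity transformations: A -> P^(-1)AP (same characteristic polynomial)
2. Transpose: A^T has the same eigenvalues as A

Eigenvalues are NOT preserved by:
- Adding identity: eigenvalues become 4+1, -3+1
- Scaling: eigenvalues become 8, -6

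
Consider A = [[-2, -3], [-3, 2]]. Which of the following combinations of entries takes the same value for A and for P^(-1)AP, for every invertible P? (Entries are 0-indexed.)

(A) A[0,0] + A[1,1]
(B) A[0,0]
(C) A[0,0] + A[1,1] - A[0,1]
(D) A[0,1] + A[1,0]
A

A[0,0] + A[1,1] is the trace of A. By the cyclic property of the trace, tr(P^(-1)AP) = tr(APP^(-1)) = tr(A), so it is the same for every matrix similar to A.

The other combinations are not similarity invariants. For example, take P = [[1, 2], [0, 1]] (det P = 1), so P^(-1) = [[1, -2], [0, 1]] and
B = P^(-1)AP = [[4, 1], [-3, -4]].
Evaluating each option on A and on B:
(A) A[0,0] + A[1,1]: 0 for A, 0 for B -> unchanged
(B) A[0,0]: -2 for A, 4 for B -> changes
(C) A[0,0] + A[1,1] - A[0,1]: 3 for A, -1 for B -> changes
(D) A[0,1] + A[1,0]: -6 for A, -2 for B -> changes

Only (A) A[0,0] + A[1,1] = 0 survives (and it does so for every P, not just this one), so it is the invariant.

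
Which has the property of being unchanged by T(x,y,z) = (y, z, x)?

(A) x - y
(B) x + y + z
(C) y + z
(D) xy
B

Apply T(x,y,z) = (y, z, x) to each option, i.e. replace (x, y, z) by the transformed coordinates.
Substitute the transformed coordinates into each option and compare with the original:
(A) x - y  ->  (y) - (z) = y - z   [differs from x - y: not invariant]
(B) x + y + z  ->  (y) + (z) + (x) = x + y + z   [equals x + y + z: invariant]
(C) y + z  ->  (z) + (x) = x + z   [differs from y + z: not invariant]
(D) xy  ->  (y)(z) = yz   [differs from xy: not invariant]

Only option (B), x + y + z, is unchanged by the transformation.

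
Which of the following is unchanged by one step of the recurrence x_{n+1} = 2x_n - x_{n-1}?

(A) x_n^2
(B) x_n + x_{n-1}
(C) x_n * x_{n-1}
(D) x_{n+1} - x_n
D

For the recurrence x_{n+1} = 2x_n - x_{n-1}:

If x_{n+1} = 2x_n - x_{n-1}, then:
x_{n+1} - x_n = x_n - x_{n-1}
The first difference is constant throughout the sequence.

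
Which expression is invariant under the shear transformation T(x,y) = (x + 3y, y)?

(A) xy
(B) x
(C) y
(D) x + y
C

Under the shear T(x,y) = (x + 3y, y):
Substitute the transformed coordinates into each option and compare with the original:
(A) xy  ->  (x + 3y)(y) = xy + 3y^2   [differs from xy: not invariant]
(B) x  ->  (x + 3y) = x + 3y   [differs from x: not invariant]
(C) y  ->  (y) = y   [equals y: invariant]
(D) x + y  ->  (x + 3y) + (y) = x + 4y   [differs from x + y: not invariant]

Only option (C), y, is unchanged by the transformation.
A horizontal shear moves points parallel to the x-axis, so the y-coordinate (and any function of y alone) is unchanged.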